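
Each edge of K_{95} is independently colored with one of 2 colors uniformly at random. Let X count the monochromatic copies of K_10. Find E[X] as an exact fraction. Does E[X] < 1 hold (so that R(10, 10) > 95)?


E[X] = C(95, 10) · 2^{1 − 45} = 10104934117421 · 2^{−44} = 10104934117421/17592186044416.
As a reduced fraction: E[X] = 10104934117421/17592186044416 ≈ 0.5743990.
Is E[X] < 1? YES.
Since E[X] < 1, there exists a 2-coloring of K_{95} with no monochromatic K_10; hence R(10, 10) > 95.

E[X] = 10104934117421/17592186044416 ≈ 0.5743990; E[X] < 1, so R(10, 10) > 95.


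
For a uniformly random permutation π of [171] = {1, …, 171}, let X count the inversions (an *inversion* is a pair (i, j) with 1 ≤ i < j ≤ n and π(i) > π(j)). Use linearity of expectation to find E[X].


Write X = Σ X_I over the C(171, 2) = 14535 pairs i < j, with X_I the indicator of one inversion.
There are 14535 indicators.
For each fixed pair i < j, the values π(i) and π(j) are two distinct elements of {1, …, 171} in uniformly random order; by symmetry P[π(i) > π(j)] = 1/2.
By linearity: E[X] = 14535 · (1/2) = C(171, 2) · (1/2) = 14535/2 = 14535/2 ≈ 7267.50000.

E[X] = 14535/2 = 7267.50000.


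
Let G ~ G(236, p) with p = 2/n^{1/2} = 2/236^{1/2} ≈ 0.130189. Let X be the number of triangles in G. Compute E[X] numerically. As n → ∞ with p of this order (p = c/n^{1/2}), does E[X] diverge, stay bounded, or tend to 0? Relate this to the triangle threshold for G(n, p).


Number of potential triangles: C(236, 3) = 2162940.
Each occurs with probability p³ ≈ (0.130189)³ ≈ 2.20659171e-03.
By linearity: E[X] = C(236, 3)·p³ ≈ 2162940 · 2.20659171e-03 ≈ 4772.725477.
Since α = 1/2 < 1, p = c/n^{1/2} ≫ 1/n is above the triangle threshold p ~ 1/n. Asymptotically E[X] ~ (c³/6)·n^{3(1−α)} = (2³/6)·n^{1.5} → ∞; triangles are abundant w.h.p.

E[X] ≈ 4772.725477; in regime p = Θ(1/n^{1/2}) E[X] diverges (above the triangle threshold p ~ 1/n).


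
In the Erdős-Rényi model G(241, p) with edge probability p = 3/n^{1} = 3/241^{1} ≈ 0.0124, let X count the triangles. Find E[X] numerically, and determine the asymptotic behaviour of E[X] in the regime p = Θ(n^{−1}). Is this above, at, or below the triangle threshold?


Number of potential triangles: C(241, 3) = 2303960.
Each occurs with probability p³ ≈ (0.0124)³ ≈ 1.92891e-06.
By linearity: E[X] = C(241, 3)·p³ ≈ 2303960 · 1.92891e-06 ≈ 4.444.
Here α = 1, so p = 3/n is exactly at the triangle threshold p ~ 1/n. Asymptotically E[X] → c³/6 = 3³/6 = 9/2 ≈ 4.500, a bounded constant. In this regime the triangle count is asymptotically Poisson(c³/6).

E[X] ≈ 4.444; in regime p = Θ(1/n^{1}) E[X] stays bounded (at the triangle threshold p ~ 1/n).


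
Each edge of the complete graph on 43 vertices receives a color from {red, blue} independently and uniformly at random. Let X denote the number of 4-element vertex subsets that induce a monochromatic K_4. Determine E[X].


Let X = Σ_S X_S over the C(43, 4) = 123410 subsets S of size 4, where X_S = 1 if the K_4 on S is monochromatic.
For a fixed S, the K_4 on S has C(4, 2) = 6 edges. P[all 6 edges red] = (1/2)^6, and likewise for blue, so P[monochromatic] = 2·(1/2)^6 = 2^{1 − 6} = 1/32.
By linearity: E[X] = C(43, 4) · 2^{1 − 6} = 123410 · 1/32 = 61705/16.
Numerically: E[X] ≈ 3856.56250.

E[X] = C(43,4)·2^(1−C(4,2)) = 61705/16 ≈ 3856.56250.


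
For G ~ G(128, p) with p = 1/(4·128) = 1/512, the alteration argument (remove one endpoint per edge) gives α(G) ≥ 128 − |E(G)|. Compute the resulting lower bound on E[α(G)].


E[|E(G)|] = C(128, 2)·p = 8128 · (1/512) = 127/8.
E[α(G)] ≥ n − E[|E(G)|] = 128 − 127/8 = 897/8.
Numerically: ≈ 112.125.
(This is only a lower bound; the true E[α(G)] may be larger.)

E[α(G)] ≥ 897/8 ≈ 112.125.


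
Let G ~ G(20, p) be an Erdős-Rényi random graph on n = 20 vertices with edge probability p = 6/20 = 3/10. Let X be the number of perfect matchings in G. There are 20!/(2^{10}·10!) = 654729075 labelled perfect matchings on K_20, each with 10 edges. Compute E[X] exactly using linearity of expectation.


K_20 has 20!/(2^{10}·10!) = 654729075 labelled perfect matchings.
For each such perfect matching H, let X_H = 1 if all 10 edges of H are present in G. Then P[X_H = 1] = p^{10} = (3/10)^{10} = 59049/10000000000.
By linearity: E[X] = Σ_H E[X_H] = 654729075 · p^{10} = 654729075 · 59049/10000000000 = 1546443885987/400000000.
Numerically: E[X] ≈ 3.87e+03.

E[X] = 654729075 · (3/10)^{10} = 1546443885987/400000000 ≈ 3.87e+03.


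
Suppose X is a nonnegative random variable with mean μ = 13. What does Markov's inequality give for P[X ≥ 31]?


μ = E[X] = 13, a = 31.
Markov: P[X ≥ 31] ≤ μ/a = (13)/31 = 13/31.
Numerically: ≈ 0.41935.
(Since a = 31 > μ = 13.00000, the bound 13/31 is < 1 and informative.)

P[X ≥ 31] ≤ 13/31 ≈ 0.41935.


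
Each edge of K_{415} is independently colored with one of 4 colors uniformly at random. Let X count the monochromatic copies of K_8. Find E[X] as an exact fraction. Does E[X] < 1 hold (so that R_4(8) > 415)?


E[X] = C(415, 8) · 4^{1 − 28} = 20388455694719685 · 4^{−27} = 20388455694719685/18014398509481984.
As a reduced fraction: E[X] = 20388455694719685/18014398509481984 ≈ 1.1317866.
Is E[X] < 1? NO.
Since E[X] ≥ 1, the first-moment bound is inconclusive at n = 415; it does NOT by itself certify R_4(8) > 415.

E[X] = 20388455694719685/18014398509481984 ≈ 1.1317866; E[X] ≥ 1; first-moment method inconclusive here.


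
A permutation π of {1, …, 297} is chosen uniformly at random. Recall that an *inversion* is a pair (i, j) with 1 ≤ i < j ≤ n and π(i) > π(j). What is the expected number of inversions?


Write X = Σ X_I over the C(297, 2) = 43956 pairs i < j, with X_I the indicator of one inversion.
There are 43956 indicators.
For each fixed pair i < j, the values π(i) and π(j) are two distinct elements of {1, …, 297} in uniformly random order; by symmetry P[π(i) > π(j)] = 1/2.
By linearity: E[X] = 43956 · (1/2) = C(297, 2) · (1/2) = 43956/2 = 21978 ≈ 21978.00000.

E[X] = 21978 = 21978.00000.


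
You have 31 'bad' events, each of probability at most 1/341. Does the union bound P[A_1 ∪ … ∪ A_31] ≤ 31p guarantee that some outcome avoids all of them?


Union bound: P[∪_{i=1}^{31} A_i] ≤ Σ_i P[A_i] ≤ 31·p = 31·(1/341) = 1/11.
Numerically: 1/11 ≈ 0.09091.
Is 1/11 < 1? YES.
Since P[∪ A_i] ≤ 1/11 < 1, the complement has P[∩ A_i^c] ≥ 1 − 1/11 = 10/11 > 0, so some outcome avoids every A_i.

31·p = 1/11 ≈ 0.09091; existence CERTIFIED by the union bound.


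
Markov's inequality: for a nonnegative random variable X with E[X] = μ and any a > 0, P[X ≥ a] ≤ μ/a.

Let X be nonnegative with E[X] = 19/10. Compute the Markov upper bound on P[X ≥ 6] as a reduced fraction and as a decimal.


μ = E[X] = 19/10, a = 6.
Markov: P[X ≥ 6] ≤ μ/a = (19/10)/6 = 19/60.
Numerically: ≈ 0.317.
(Since a = 6 > μ = 1.900, the bound 19/60 is < 1 and informative.)

P[X ≥ 6] ≤ 19/60 ≈ 0.317.


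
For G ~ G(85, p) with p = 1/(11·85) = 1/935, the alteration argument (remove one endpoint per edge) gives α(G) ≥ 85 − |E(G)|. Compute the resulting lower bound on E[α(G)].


E[|E(G)|] = C(85, 2)·p = 3570 · (1/935) = 42/11.
E[α(G)] ≥ n − E[|E(G)|] = 85 − 42/11 = 893/11.
Numerically: ≈ 81.1818.
(This is only a lower bound; the true E[α(G)] may be larger.)

E[α(G)] ≥ 893/11 ≈ 81.1818.


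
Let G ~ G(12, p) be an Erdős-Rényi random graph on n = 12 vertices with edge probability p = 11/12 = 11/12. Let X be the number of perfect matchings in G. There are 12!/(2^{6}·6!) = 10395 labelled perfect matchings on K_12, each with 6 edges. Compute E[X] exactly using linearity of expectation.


K_12 has 12!/(2^{6}·6!) = 10395 labelled perfect matchings.
For each such perfect matching H, let X_H = 1 if all 6 edges of H are present in G. Then P[X_H = 1] = p^{6} = (11/12)^{6} = 1771561/2985984.
Summing the indicators: E[X] = Σ_H E[X_H] = 10395 · p^{6} = 10395 · 1771561/2985984 = 682050985/110592.
Numerically: E[X] ≈ 6167.27.

E[X] = 10395 · (11/12)^{6} = 682050985/110592 ≈ 6167.27.


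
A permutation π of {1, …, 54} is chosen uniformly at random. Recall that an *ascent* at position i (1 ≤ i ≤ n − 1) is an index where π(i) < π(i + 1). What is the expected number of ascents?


Write X = Σ X_I over i = 1, …, 53, with X_I the indicator of one ascent.
There are 53 indicators.
For each fixed i, the pair (π(i), π(i+1)) is a uniformly random ordered pair of distinct values from {1, …, 54}; by symmetry P[π(i) < π(i+1)] = 1/2.
By linearity: E[X] = 53 · (1/2) = (54 − 1) · (1/2) = 53/2 ≈ 26.50000.

E[X] = 53/2 = 26.50000.


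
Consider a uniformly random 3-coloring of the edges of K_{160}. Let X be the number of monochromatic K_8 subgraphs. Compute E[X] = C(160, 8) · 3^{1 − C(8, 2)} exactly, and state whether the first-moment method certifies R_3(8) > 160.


E[X] = C(160, 8) · 3^{1 − 28} = 8917061687820 · 3^{−27} = 8917061687820/7625597484987.
As a reduced fraction: E[X] = 990784631980/847288609443 ≈ 1.1694.
Is E[X] < 1? NO.
Since E[X] ≥ 1, the first-moment bound is inconclusive at n = 160; it does NOT by itself certify R_3(8) > 160.

E[X] = 990784631980/847288609443 ≈ 1.1694; E[X] ≥ 1; first-moment method inconclusive here.


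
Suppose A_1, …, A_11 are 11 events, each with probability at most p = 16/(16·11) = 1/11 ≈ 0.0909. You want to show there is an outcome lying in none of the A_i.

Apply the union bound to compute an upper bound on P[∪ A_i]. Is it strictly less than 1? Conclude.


Union bound: P[∪_{i=1}^{11} A_i] ≤ Σ_i P[A_i] ≤ 11·p = 11·(1/11) = 1.
Numerically: 1 ≈ 1.0000.
Is 1 < 1? NO.
Since the bound 1 is ≥ 1, the union bound is uninformative here; it does NOT by itself certify existence.

11·p = 1 ≈ 1.0000; existence NOT certified by the union bound.


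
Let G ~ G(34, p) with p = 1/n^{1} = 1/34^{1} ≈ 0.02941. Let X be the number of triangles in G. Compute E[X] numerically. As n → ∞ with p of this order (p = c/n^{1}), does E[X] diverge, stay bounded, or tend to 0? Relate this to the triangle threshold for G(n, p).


Number of potential triangles: C(34, 3) = 5984.
Each occurs with probability p³ ≈ (0.02941)³ ≈ 2.544270e-05.
By linearity: E[X] = C(34, 3)·p³ ≈ 5984 · 2.544270e-05 ≈ 0.1522.
Here α = 1, so p = 1/n is exactly at the triangle threshold p ~ 1/n. Asymptotically E[X] → c³/6 = 1³/6 = 1/6 ≈ 0.1667, a bounded constant. In this regime the triangle count is asymptotically Poisson(c³/6).

E[X] ≈ 0.1522; in regime p = Θ(1/n^{1}) E[X] stays bounded (at the triangle threshold p ~ 1/n).


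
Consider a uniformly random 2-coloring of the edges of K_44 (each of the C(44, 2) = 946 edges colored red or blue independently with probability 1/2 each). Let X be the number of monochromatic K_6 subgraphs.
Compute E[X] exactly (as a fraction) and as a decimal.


Let X = Σ_S X_S over the C(44, 6) = 7059052 subsets S of size 6, where X_S = 1 if the K_6 on S is monochromatic.
For a fixed S, the K_6 on S has C(6, 2) = 15 edges. P[all 15 edges red] = (1/2)^15, and likewise for blue, so P[monochromatic] = 2·(1/2)^15 = 2^{1 − 15} = 1/16384.
Summing: E[X] = C(44, 6) · 2^{1 − 15} = 7059052 · 1/16384 = 1764763/4096.
Numerically: E[X] ≈ 430.85034.

E[X] = C(44,6)·2^(1−C(6,2)) = 1764763/4096 ≈ 430.85034.


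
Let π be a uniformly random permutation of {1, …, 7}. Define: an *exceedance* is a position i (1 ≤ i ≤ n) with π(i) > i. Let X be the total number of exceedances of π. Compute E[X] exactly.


Write X = Σ_{i=1}^{7} X_i, where X_i = 1_{π(i) > i}.
For each fixed i, π(i) is uniform over {1, …, 7} (marginal of a uniform permutation), so P[π(i) > i] = (n − i)/n. Summing: Σ_{i=1}^{7} (n − i)/n = (0 + 1 + … + 6)/7 = 7(7 − 1)/(2·7) = (7 − 1)/2.
Hence E[X] = Σ_{i=1}^{7} (7 − i)/7 = 3 ≈ 3.00000.

E[X] = 3 = 3.00000.


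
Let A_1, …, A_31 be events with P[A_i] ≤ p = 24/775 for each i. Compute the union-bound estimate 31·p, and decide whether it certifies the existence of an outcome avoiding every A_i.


Union bound: P[∪_{i=1}^{31} A_i] ≤ Σ_i P[A_i] ≤ 31·p = 31·(24/775) = 24/25.
Numerically: 24/25 ≈ 0.9600000.
Is 24/25 < 1? YES.
Since P[∪ A_i] ≤ 24/25 < 1, the complement has P[∩ A_i^c] ≥ 1 − 24/25 = 1/25 > 0, so some outcome avoids every A_i.

31·p = 24/25 ≈ 0.9600000; existence CERTIFIED by the union bound.


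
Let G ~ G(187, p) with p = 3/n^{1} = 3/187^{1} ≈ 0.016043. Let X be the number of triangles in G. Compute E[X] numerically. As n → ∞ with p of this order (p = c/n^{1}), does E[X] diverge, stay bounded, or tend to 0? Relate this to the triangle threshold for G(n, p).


Number of potential triangles: C(187, 3) = 1072445.
Each occurs with probability p³ ≈ (0.016043)³ ≈ 4.1289435e-06.
By linearity: E[X] = C(187, 3)·p³ ≈ 1072445 · 4.1289435e-06 ≈ 4.42806.
Here α = 1, so p = 3/n is exactly at the triangle threshold p ~ 1/n. Asymptotically E[X] → c³/6 = 3³/6 = 9/2 ≈ 4.50000, a bounded constant. In this regime the triangle count is asymptotically Poisson(c³/6).

E[X] ≈ 4.42806; in regime p = Θ(1/n^{1}) E[X] stays bounded (at the triangle threshold p ~ 1/n).


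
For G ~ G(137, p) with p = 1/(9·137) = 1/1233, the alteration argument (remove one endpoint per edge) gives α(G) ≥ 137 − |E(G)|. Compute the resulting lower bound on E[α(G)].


E[|E(G)|] = C(137, 2)·p = 9316 · (1/1233) = 68/9.
E[α(G)] ≥ n − E[|E(G)|] = 137 − 68/9 = 1165/9.
Numerically: ≈ 129.444.
(This is only a lower bound; the true E[α(G)] may be larger.)

E[α(G)] ≥ 1165/9 ≈ 129.444.


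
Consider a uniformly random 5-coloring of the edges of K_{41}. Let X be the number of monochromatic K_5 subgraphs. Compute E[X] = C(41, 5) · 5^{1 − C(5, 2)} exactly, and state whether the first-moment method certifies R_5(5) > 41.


E[X] = C(41, 5) · 5^{1 − 10} = 749398 · 5^{−9} = 749398/1953125.
As a reduced fraction: E[X] = 749398/1953125 ≈ 0.38369.
Is E[X] < 1? YES.
Since E[X] < 1, there exists a 5-coloring of K_{41} with no monochromatic K_5; hence R_5(5) > 41.

E[X] = 749398/1953125 ≈ 0.38369; E[X] < 1, so R_5(5) > 41.


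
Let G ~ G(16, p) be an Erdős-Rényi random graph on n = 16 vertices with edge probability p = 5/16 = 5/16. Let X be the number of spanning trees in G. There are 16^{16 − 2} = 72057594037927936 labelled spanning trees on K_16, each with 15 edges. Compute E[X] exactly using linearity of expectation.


K_16 has 16^{16 − 2} = 72057594037927936 labelled spanning trees.
For each such spanning tree H, let X_H = 1 if all 15 edges of H are present in G. Then P[X_H = 1] = p^{15} = (5/16)^{15} = 30517578125/1152921504606846976.
By linearity of expectation: E[X] = Σ_H E[X_H] = 72057594037927936 · p^{15} = 72057594037927936 · 30517578125/1152921504606846976 = 30517578125/16.
Numerically: E[X] ≈ 1.90735e+09.

E[X] = 72057594037927936 · (5/16)^{15} = 30517578125/16 ≈ 1.90735e+09.


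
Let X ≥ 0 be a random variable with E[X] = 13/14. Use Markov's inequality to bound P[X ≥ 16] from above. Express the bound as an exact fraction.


μ = E[X] = 13/14, a = 16.
Markov: P[X ≥ 16] ≤ μ/a = (13/14)/16 = 13/224.
Numerically: ≈ 0.0580.
(Since a = 16 > μ = 0.9286, the bound 13/224 is < 1 and informative.)

P[X ≥ 16] ≤ 13/224 ≈ 0.0580.


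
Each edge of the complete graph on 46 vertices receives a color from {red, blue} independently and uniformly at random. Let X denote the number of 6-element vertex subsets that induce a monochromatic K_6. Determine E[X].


Let X = Σ_S X_S over the C(46, 6) = 9366819 subsets S of size 6, where X_S = 1 if the K_6 on S is monochromatic.
For a fixed S, the K_6 on S has C(6, 2) = 15 edges. P[all 15 edges red] = (1/2)^15, and likewise for blue, so P[monochromatic] = 2·(1/2)^15 = 2^{1 − 15} = 1/16384.
By linearity: E[X] = C(46, 6) · 2^{1 − 15} = 9366819 · 1/16384 = 9366819/16384.
Numerically: E[X] ≈ 571.70526.

E[X] = C(46,6)·2^(1−C(6,2)) = 9366819/16384 ≈ 571.70526.


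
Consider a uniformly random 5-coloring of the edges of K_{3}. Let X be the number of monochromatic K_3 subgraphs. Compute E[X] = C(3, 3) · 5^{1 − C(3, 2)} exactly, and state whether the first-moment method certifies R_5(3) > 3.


E[X] = C(3, 3) · 5^{1 − 3} = 1 · 5^{−2} = 1/25.
As a reduced fraction: E[X] = 1/25 ≈ 0.040.
Is E[X] < 1? YES.
Since E[X] < 1, there exists a 5-coloring of K_{3} with no monochromatic K_3; hence R_5(3) > 3.

E[X] = 1/25 ≈ 0.040; E[X] < 1, so R_5(3) > 3.


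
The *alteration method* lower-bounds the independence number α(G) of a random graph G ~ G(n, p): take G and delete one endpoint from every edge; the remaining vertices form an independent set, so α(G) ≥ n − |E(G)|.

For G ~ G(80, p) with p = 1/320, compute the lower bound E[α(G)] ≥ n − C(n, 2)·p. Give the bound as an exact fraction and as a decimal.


E[|E(G)|] = C(80, 2)·p = 3160 · (1/320) = 79/8.
E[α(G)] ≥ n − E[|E(G)|] = 80 − 79/8 = 561/8.
Numerically: ≈ 70.1250.
(This is only a lower bound; the true E[α(G)] may be larger.)

E[α(G)] ≥ 561/8 ≈ 70.1250.


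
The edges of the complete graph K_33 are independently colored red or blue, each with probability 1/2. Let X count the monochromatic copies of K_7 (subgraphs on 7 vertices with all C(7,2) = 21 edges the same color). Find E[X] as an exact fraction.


Let X = Σ_S X_S over the C(33, 7) = 4272048 subsets S of size 7, where X_S = 1 if the K_7 on S is monochromatic.
For a fixed S, the K_7 on S has C(7, 2) = 21 edges. P[all 21 edges red] = (1/2)^21, and likewise for blue, so P[monochromatic] = 2·(1/2)^21 = 2^{1 − 21} = 1/1048576.
By linearity: E[X] = C(33, 7) · 2^{1 − 21} = 4272048 · 1/1048576 = 267003/65536.
Numerically: E[X] ≈ 4.074142.

E[X] = C(33,7)·2^(1−C(7,2)) = 267003/65536 ≈ 4.074142.


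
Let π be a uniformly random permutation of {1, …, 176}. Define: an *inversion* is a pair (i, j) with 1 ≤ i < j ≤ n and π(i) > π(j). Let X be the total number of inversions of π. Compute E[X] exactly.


Write X = Σ X_I over the C(176, 2) = 15400 pairs i < j, with X_I the indicator of one inversion.
There are 15400 indicators.
For each fixed pair i < j, the values π(i) and π(j) are two distinct elements of {1, …, 176} in uniformly random order; by symmetry P[π(i) > π(j)] = 1/2.
By linearity: E[X] = 15400 · (1/2) = C(176, 2) · (1/2) = 15400/2 = 7700 ≈ 7700.0000.

E[X] = 7700 = 7700.0000.


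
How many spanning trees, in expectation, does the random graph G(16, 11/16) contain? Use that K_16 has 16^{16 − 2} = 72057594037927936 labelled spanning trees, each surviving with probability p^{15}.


K_16 has 16^{16 − 2} = 72057594037927936 labelled spanning trees.
For each such spanning tree H, let X_H = 1 if all 15 edges of H are present in G. Then P[X_H = 1] = p^{15} = (11/16)^{15} = 4177248169415651/1152921504606846976.
By linearity: E[X] = Σ_H E[X_H] = 72057594037927936 · p^{15} = 72057594037927936 · 4177248169415651/1152921504606846976 = 4177248169415651/16.
Numerically: E[X] ≈ 2.61e+14.

E[X] = 72057594037927936 · (11/16)^{15} = 4177248169415651/16 ≈ 2.61e+14.


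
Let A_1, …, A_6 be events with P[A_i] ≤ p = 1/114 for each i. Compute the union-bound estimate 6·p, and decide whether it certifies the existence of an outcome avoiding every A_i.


Union bound: P[∪_{i=1}^{6} A_i] ≤ Σ_i P[A_i] ≤ 6·p = 6·(1/114) = 1/19.
Numerically: 1/19 ≈ 0.05263.
Is 1/19 < 1? YES.
Since P[∪ A_i] ≤ 1/19 < 1, the complement has P[∩ A_i^c] ≥ 1 − 1/19 = 18/19 > 0, so some outcome avoids every A_i.

6·p = 1/19 ≈ 0.05263; existence CERTIFIED by the union bound.


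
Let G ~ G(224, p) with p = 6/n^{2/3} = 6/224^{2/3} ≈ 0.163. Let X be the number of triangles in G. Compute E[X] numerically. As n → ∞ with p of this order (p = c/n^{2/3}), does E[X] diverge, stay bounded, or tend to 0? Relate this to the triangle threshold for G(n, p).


Number of potential triangles: C(224, 3) = 1848224.
Each occurs with probability p³ ≈ (0.163)³ ≈ 4.30485e-03.
By linearity: E[X] = C(224, 3)·p³ ≈ 1848224 · 4.30485e-03 ≈ 7956.321.
Since α = 2/3 < 1, p = c/n^{2/3} ≫ 1/n is above the triangle threshold p ~ 1/n. Asymptotically E[X] ~ (c³/6)·n^{3(1−α)} = (6³/6)·n^{1} → ∞; triangles are abundant w.h.p.

E[X] ≈ 7956.321; in regime p = Θ(1/n^{2/3}) E[X] diverges (above the triangle threshold p ~ 1/n).


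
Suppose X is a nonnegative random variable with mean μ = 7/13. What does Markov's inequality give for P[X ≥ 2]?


μ = E[X] = 7/13, a = 2.
Markov: P[X ≥ 2] ≤ μ/a = (7/13)/2 = 7/26.
Numerically: ≈ 0.269.
(Since a = 2 > μ = 0.538, the bound 7/26 is < 1 and informative.)

P[X ≥ 2] ≤ 7/26 ≈ 0.269.


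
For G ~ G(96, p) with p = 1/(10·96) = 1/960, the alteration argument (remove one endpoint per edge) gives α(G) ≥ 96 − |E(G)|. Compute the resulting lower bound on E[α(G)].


E[|E(G)|] = C(96, 2)·p = 4560 · (1/960) = 19/4.
E[α(G)] ≥ n − E[|E(G)|] = 96 − 19/4 = 365/4.
Numerically: ≈ 91.250.
(This is only a lower bound; the true E[α(G)] may be larger.)

E[α(G)] ≥ 365/4 ≈ 91.250.


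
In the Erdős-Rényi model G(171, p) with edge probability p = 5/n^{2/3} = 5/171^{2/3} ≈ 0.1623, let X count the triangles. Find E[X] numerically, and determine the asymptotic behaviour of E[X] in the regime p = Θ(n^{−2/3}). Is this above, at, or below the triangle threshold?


Number of potential triangles: C(171, 3) = 818805.
Each occurs with probability p³ ≈ (0.1623)³ ≈ 4.274820e-03.
By linearity: E[X] = C(171, 3)·p³ ≈ 818805 · 4.274820e-03 ≈ 3500.2437.
Since α = 2/3 < 1, p = c/n^{2/3} ≫ 1/n is above the triangle threshold p ~ 1/n. Asymptotically E[X] ~ (c³/6)·n^{3(1−α)} = (5³/6)·n^{1} → ∞; triangles are abundant w.h.p.

E[X] ≈ 3500.2437; in regime p = Θ(1/n^{2/3}) E[X] diverges (above the triangle threshold p ~ 1/n).


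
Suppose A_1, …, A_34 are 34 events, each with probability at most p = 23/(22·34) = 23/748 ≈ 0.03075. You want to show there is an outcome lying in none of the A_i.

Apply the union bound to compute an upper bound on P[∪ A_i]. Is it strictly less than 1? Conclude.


Union bound: P[∪_{i=1}^{34} A_i] ≤ Σ_i P[A_i] ≤ 34·p = 34·(23/748) = 23/22.
Numerically: 23/22 ≈ 1.04545.
Is 23/22 < 1? NO.
Since the bound 23/22 is ≥ 1, the union bound is uninformative here; it does NOT by itself certify existence.

34·p = 23/22 ≈ 1.04545; existence NOT certified by the union bound.


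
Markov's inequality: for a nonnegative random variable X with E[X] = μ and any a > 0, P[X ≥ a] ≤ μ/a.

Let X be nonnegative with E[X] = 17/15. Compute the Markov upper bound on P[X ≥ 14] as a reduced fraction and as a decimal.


μ = E[X] = 17/15, a = 14.
Markov: P[X ≥ 14] ≤ μ/a = (17/15)/14 = 17/210.
Numerically: ≈ 0.0810.
(Since a = 14 > μ = 1.1333, the bound 17/210 is < 1 and informative.)

P[X ≥ 14] ≤ 17/210 ≈ 0.0810.


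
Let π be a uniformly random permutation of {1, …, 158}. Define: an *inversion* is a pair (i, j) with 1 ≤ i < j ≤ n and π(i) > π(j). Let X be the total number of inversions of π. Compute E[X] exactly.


Write X = Σ X_I over the C(158, 2) = 12403 pairs i < j, with X_I the indicator of one inversion.
There are 12403 indicators.
For each fixed pair i < j, the values π(i) and π(j) are two distinct elements of {1, …, 158} in uniformly random order; by symmetry P[π(i) > π(j)] = 1/2.
By linearity: E[X] = 12403 · (1/2) = C(158, 2) · (1/2) = 12403/2 = 12403/2 ≈ 6201.50000.

E[X] = 12403/2 = 6201.50000.


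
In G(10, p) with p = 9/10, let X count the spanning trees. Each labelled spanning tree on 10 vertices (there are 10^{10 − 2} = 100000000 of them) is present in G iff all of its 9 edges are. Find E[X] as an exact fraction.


K_10 has 10^{10 − 2} = 100000000 labelled spanning trees.
For each such spanning tree H, let X_H = 1 if all 9 edges of H are present in G. Then P[X_H = 1] = p^{9} = (9/10)^{9} = 387420489/1000000000.
By linearity of expectation: E[X] = Σ_H E[X_H] = 100000000 · p^{9} = 100000000 · 387420489/1000000000 = 387420489/10.
Numerically: E[X] ≈ 3.874e+07.

E[X] = 100000000 · (9/10)^{9} = 387420489/10 ≈ 3.874e+07.


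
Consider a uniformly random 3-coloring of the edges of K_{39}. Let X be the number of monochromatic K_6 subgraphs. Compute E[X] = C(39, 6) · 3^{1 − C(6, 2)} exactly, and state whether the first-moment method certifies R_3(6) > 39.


E[X] = C(39, 6) · 3^{1 − 15} = 3262623 · 3^{−14} = 3262623/4782969.
As a reduced fraction: E[X] = 1087541/1594323 ≈ 0.682.
Is E[X] < 1? YES.
Since E[X] < 1, there exists a 3-coloring of K_{39} with no monochromatic K_6; hence R_3(6) > 39.

E[X] = 1087541/1594323 ≈ 0.682; E[X] < 1, so R_3(6) > 39.


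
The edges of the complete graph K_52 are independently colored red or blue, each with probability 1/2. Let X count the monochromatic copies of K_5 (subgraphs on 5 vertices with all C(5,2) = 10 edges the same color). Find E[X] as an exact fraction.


Let X = Σ_S X_S over the C(52, 5) = 2598960 subsets S of size 5, where X_S = 1 if the K_5 on S is monochromatic.
For a fixed S, the K_5 on S has C(5, 2) = 10 edges. P[all 10 edges red] = (1/2)^10, and likewise for blue, so P[monochromatic] = 2·(1/2)^10 = 2^{1 − 10} = 1/512.
By linearity of expectation: E[X] = C(52, 5) · 2^{1 − 10} = 2598960 · 1/512 = 162435/32.
Numerically: E[X] ≈ 5076.094.

E[X] = C(52,5)·2^(1−C(5,2)) = 162435/32 ≈ 5076.094.


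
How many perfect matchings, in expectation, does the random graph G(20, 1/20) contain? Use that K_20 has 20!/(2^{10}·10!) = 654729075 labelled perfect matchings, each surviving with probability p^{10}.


K_20 has 20!/(2^{10}·10!) = 654729075 labelled perfect matchings.
For each such perfect matching H, let X_H = 1 if all 10 edges of H are present in G. Then P[X_H = 1] = p^{10} = (1/20)^{10} = 1/10240000000000.
Summing the indicators: E[X] = Σ_H E[X_H] = 654729075 · p^{10} = 654729075 · 1/10240000000000 = 26189163/409600000000.
Numerically: E[X] ≈ 6.3938e-05.

E[X] = 654729075 · (1/20)^{10} = 26189163/409600000000 ≈ 6.3938e-05.


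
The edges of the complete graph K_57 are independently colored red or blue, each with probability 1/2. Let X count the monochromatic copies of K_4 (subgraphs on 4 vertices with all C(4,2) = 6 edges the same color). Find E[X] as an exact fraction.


Let X = Σ_S X_S over the C(57, 4) = 395010 subsets S of size 4, where X_S = 1 if the K_4 on S is monochromatic.
For a fixed S, the K_4 on S has C(4, 2) = 6 edges. P[all 6 edges red] = (1/2)^6, and likewise for blue, so P[monochromatic] = 2·(1/2)^6 = 2^{1 − 6} = 1/32.
Summing: E[X] = C(57, 4) · 2^{1 − 6} = 395010 · 1/32 = 197505/16.
Numerically: E[X] ≈ 12344.062.

E[X] = C(57,4)·2^(1−C(4,2)) = 197505/16 ≈ 12344.062.


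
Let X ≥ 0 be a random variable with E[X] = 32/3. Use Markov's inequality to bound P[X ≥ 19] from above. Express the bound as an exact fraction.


μ = E[X] = 32/3, a = 19.
Markov: P[X ≥ 19] ≤ μ/a = (32/3)/19 = 32/57.
Numerically: ≈ 0.56140.
(Since a = 19 > μ = 10.66667, the bound 32/57 is < 1 and informative.)

P[X ≥ 19] ≤ 32/57 ≈ 0.56140.


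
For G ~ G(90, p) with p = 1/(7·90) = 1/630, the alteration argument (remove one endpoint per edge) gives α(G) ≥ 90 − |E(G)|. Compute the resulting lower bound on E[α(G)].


E[|E(G)|] = C(90, 2)·p = 4005 · (1/630) = 89/14.
E[α(G)] ≥ n − E[|E(G)|] = 90 − 89/14 = 1171/14.
Numerically: ≈ 83.642857.
(This is only a lower bound; the true E[α(G)] may be larger.)

E[α(G)] ≥ 1171/14 ≈ 83.642857.


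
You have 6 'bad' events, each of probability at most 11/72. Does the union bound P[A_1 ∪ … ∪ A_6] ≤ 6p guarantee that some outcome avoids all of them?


Union bound: P[∪_{i=1}^{6} A_i] ≤ Σ_i P[A_i] ≤ 6·p = 6·(11/72) = 11/12.
Numerically: 11/12 ≈ 0.9166667.
Is 11/12 < 1? YES.
Since P[∪ A_i] ≤ 11/12 < 1, the complement has P[∩ A_i^c] ≥ 1 − 11/12 = 1/12 > 0, so some outcome avoids every A_i.

6·p = 11/12 ≈ 0.9166667; existence CERTIFIED by the union bound.


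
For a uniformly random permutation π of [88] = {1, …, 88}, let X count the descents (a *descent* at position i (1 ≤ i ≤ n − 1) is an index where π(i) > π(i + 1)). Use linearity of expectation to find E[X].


Write X = Σ X_I over i = 1, …, 87, with X_I the indicator of one descent.
There are 87 indicators.
For each fixed i, the pair (π(i), π(i+1)) is a uniformly random ordered pair of distinct values from {1, …, 88}; by symmetry P[π(i) > π(i+1)] = 1/2.
By linearity: E[X] = 87 · (1/2) = (88 − 1) · (1/2) = 87/2 ≈ 43.5000.

E[X] = 87/2 = 43.5000.


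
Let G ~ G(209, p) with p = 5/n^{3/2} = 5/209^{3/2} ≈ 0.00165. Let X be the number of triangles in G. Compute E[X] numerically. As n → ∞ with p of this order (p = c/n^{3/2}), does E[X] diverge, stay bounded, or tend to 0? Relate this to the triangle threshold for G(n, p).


Number of potential triangles: C(209, 3) = 1499784.
Each occurs with probability p³ ≈ (0.00165)³ ≈ 4.53160e-09.
By linearity: E[X] = C(209, 3)·p³ ≈ 1499784 · 4.53160e-09 ≈ 0.007.
Since α = 3/2 > 1, p = c/n^{3/2} = o(1/n) is below the triangle threshold p ~ 1/n. Asymptotically E[X] ~ (c³/6)·n^{3(1−α)} = (5³/6)·n^{-1.5} → 0, so by Markov's inequality G has no triangles w.h.p.

E[X] ≈ 0.007; in regime p = Θ(1/n^{3/2}) E[X] tends to 0 (below the triangle threshold p ~ 1/n).


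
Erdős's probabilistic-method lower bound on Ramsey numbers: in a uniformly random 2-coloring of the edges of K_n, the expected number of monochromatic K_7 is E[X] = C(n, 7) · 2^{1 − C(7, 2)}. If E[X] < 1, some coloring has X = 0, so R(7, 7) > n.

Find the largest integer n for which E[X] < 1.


We need C(n, 7) · 2^{1 − 21} < 1, i.e. C(n, 7) < 2^{21 − 1} = 1048576.
Check values of n near the boundary:
  n = 26: C(26, 7) = 657800; 657800 < 1048576? YES
  n = 27: C(27, 7) = 888030; 888030 < 1048576? YES
  n = 28: C(28, 7) = 1184040; 1184040 < 1048576? NO
  n = 29: C(29, 7) = 1560780; 1560780 < 1048576? NO
  n = 30: C(30, 7) = 2035800; 2035800 < 1048576? NO
The largest n with C(n, 7) < 1048576 is n = 27 (where E[X] = 444015/524288 ≈ 0.8468914). Hence R(7, 7) > 27, i.e. R(7, 7) ≥ 28.

Largest n = 27; hence R(7, 7) > 27.


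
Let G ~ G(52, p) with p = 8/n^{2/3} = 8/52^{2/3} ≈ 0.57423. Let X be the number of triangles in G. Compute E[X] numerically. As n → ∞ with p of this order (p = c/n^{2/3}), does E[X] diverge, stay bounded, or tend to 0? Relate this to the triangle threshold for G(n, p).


Number of potential triangles: C(52, 3) = 22100.
Each occurs with probability p³ ≈ (0.57423)³ ≈ 1.8934911e-01.
By linearity: E[X] = C(52, 3)·p³ ≈ 22100 · 1.8934911e-01 ≈ 4184.61538.
Since α = 2/3 < 1, p = c/n^{2/3} ≫ 1/n is above the triangle threshold p ~ 1/n. Asymptotically E[X] ~ (c³/6)·n^{3(1−α)} = (8³/6)·n^{1} → ∞; triangles are abundant w.h.p.

E[X] ≈ 4184.61538; in regime p = Θ(1/n^{2/3}) E[X] diverges (above the triangle threshold p ~ 1/n).


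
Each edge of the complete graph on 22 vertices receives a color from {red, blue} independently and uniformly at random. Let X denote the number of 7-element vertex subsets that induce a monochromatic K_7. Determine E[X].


Let X = Σ_S X_S over the C(22, 7) = 170544 subsets S of size 7, where X_S = 1 if the K_7 on S is monochromatic.
For a fixed S, the K_7 on S has C(7, 2) = 21 edges. P[all 21 edges red] = (1/2)^21, and likewise for blue, so P[monochromatic] = 2·(1/2)^21 = 2^{1 − 21} = 1/1048576.
By linearity: E[X] = C(22, 7) · 2^{1 − 21} = 170544 · 1/1048576 = 10659/65536.
Numerically: E[X] ≈ 0.16264.

E[X] = C(22,7)·2^(1−C(7,2)) = 10659/65536 ≈ 0.16264.


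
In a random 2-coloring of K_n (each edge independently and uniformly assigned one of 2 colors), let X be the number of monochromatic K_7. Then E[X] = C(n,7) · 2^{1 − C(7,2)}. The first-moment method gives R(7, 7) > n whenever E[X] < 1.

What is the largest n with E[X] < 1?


We need C(n, 7) · 2^{1 − 21} < 1, i.e. C(n, 7) < 2^{21 − 1} = 1048576.
Check values of n near the boundary:
  n = 23: C(23, 7) = 245157; 245157 < 1048576? YES
  n = 24: C(24, 7) = 346104; 346104 < 1048576? YES
  n = 25: C(25, 7) = 480700; 480700 < 1048576? YES
  n = 26: C(26, 7) = 657800; 657800 < 1048576? YES
  n = 27: C(27, 7) = 888030; 888030 < 1048576? YES
  n = 28: C(28, 7) = 1184040; 1184040 < 1048576? NO
  n = 29: C(29, 7) = 1560780; 1560780 < 1048576? NO
  n = 30: C(30, 7) = 2035800; 2035800 < 1048576? NO
The largest n with C(n, 7) < 1048576 is n = 27 (where E[X] = 444015/524288 ≈ 0.8468914). Hence R(7, 7) > 27, i.e. R(7, 7) ≥ 28.

Largest n = 27; hence R(7, 7) > 27.


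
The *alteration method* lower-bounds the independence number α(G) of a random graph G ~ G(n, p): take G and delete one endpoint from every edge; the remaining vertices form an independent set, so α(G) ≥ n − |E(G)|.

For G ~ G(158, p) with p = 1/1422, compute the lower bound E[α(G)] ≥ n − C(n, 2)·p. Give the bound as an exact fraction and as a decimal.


E[|E(G)|] = C(158, 2)·p = 12403 · (1/1422) = 157/18.
E[α(G)] ≥ n − E[|E(G)|] = 158 − 157/18 = 2687/18.
Numerically: ≈ 149.278.
(This is only a lower bound; the true E[α(G)] may be larger.)

E[α(G)] ≥ 2687/18 ≈ 149.278.


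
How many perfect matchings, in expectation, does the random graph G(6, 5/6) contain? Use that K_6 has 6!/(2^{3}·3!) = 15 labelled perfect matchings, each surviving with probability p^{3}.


K_6 has 6!/(2^{3}·3!) = 15 labelled perfect matchings.
For each such perfect matching H, let X_H = 1 if all 3 edges of H are present in G. Then P[X_H = 1] = p^{3} = (5/6)^{3} = 125/216.
By linearity of expectation: E[X] = Σ_H E[X_H] = 15 · p^{3} = 15 · 125/216 = 625/72.
Numerically: E[X] ≈ 8.68.

E[X] = 15 · (5/6)^{3} = 625/72 ≈ 8.68.


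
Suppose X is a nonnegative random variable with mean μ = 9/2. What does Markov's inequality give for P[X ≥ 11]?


μ = E[X] = 9/2, a = 11.
Markov: P[X ≥ 11] ≤ μ/a = (9/2)/11 = 9/22.
Numerically: ≈ 0.409091.
(Since a = 11 > μ = 4.500000, the bound 9/22 is < 1 and informative.)

P[X ≥ 11] ≤ 9/22 ≈ 0.409091.


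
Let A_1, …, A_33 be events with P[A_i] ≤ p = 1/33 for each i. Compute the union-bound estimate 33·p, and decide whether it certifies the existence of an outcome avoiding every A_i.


Union bound: P[∪_{i=1}^{33} A_i] ≤ Σ_i P[A_i] ≤ 33·p = 33·(1/33) = 1.
Numerically: 1 ≈ 1.000.
Is 1 < 1? NO.
Since the bound 1 is ≥ 1, the union bound is uninformative here; it does NOT by itself certify existence.

33·p = 1 ≈ 1.000; existence NOT certified by the union bound.


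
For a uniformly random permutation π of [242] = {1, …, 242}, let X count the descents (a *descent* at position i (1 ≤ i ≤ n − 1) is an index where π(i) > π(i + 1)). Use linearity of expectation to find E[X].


Write X = Σ X_I over i = 1, …, 241, with X_I the indicator of one descent.
There are 241 indicators.
For each fixed i, the pair (π(i), π(i+1)) is a uniformly random ordered pair of distinct values from {1, …, 242}; by symmetry P[π(i) > π(i+1)] = 1/2.
By linearity: E[X] = 241 · (1/2) = (242 − 1) · (1/2) = 241/2 ≈ 120.500.

E[X] = 241/2 = 120.500.


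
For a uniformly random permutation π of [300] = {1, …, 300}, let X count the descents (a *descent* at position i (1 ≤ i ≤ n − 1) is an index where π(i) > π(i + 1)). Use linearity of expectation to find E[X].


Write X = Σ X_I over i = 1, …, 299, with X_I the indicator of one descent.
There are 299 indicators.
For each fixed i, the pair (π(i), π(i+1)) is a uniformly random ordered pair of distinct values from {1, …, 300}; by symmetry P[π(i) > π(i+1)] = 1/2.
By linearity: E[X] = 299 · (1/2) = (300 − 1) · (1/2) = 299/2 ≈ 149.50000.

E[X] = 299/2 = 149.50000.


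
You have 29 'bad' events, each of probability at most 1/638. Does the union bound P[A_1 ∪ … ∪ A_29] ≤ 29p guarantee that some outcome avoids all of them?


Union bound: P[∪_{i=1}^{29} A_i] ≤ Σ_i P[A_i] ≤ 29·p = 29·(1/638) = 1/22.
Numerically: 1/22 ≈ 0.04545.
Is 1/22 < 1? YES.
Since P[∪ A_i] ≤ 1/22 < 1, the complement has P[∩ A_i^c] ≥ 1 − 1/22 = 21/22 > 0, so some outcome avoids every A_i.

29·p = 1/22 ≈ 0.04545; existence CERTIFIED by the union bound.


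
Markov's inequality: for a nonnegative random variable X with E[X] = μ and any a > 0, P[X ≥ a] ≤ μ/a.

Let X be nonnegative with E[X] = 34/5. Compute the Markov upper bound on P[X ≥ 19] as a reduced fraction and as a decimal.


μ = E[X] = 34/5, a = 19.
Markov: P[X ≥ 19] ≤ μ/a = (34/5)/19 = 34/95.
Numerically: ≈ 0.358.
(Since a = 19 > μ = 6.800, the bound 34/95 is < 1 and informative.)

P[X ≥ 19] ≤ 34/95 ≈ 0.358.


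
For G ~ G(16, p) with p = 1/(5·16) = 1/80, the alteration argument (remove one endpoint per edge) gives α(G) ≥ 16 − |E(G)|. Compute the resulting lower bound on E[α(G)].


E[|E(G)|] = C(16, 2)·p = 120 · (1/80) = 3/2.
E[α(G)] ≥ n − E[|E(G)|] = 16 − 3/2 = 29/2.
Numerically: ≈ 14.500000.
(This is only a lower bound; the true E[α(G)] may be larger.)

E[α(G)] ≥ 29/2 ≈ 14.500000.


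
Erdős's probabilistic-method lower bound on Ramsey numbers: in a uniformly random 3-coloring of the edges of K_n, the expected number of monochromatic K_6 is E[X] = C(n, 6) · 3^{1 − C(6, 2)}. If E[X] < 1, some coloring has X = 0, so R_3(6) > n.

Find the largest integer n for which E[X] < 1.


We need C(n, 6) · 3^{1 − 15} < 1, i.e. C(n, 6) < 3^{15 − 1} = 4782969.
Check values of n near the boundary:
  n = 37: C(37, 6) = 2324784; 2324784 < 4782969? YES
  n = 38: C(38, 6) = 2760681; 2760681 < 4782969? YES
  n = 39: C(39, 6) = 3262623; 3262623 < 4782969? YES
  n = 40: C(40, 6) = 3838380; 3838380 < 4782969? YES
  n = 41: C(41, 6) = 4496388; 4496388 < 4782969? YES
  n = 42: C(42, 6) = 5245786; 5245786 < 4782969? NO
  n = 43: C(43, 6) = 6096454; 6096454 < 4782969? NO
  n = 44: C(44, 6) = 7059052; 7059052 < 4782969? NO
The largest n with C(n, 6) < 4782969 is n = 41 (where E[X] = 1498796/1594323 ≈ 0.940083). Hence R_3(6) > 41, i.e. R_3(6) ≥ 42.

Largest n = 41; hence R_3(6) > 41.


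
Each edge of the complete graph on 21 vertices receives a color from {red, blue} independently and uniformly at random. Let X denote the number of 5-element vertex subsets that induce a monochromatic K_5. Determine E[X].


Let X = Σ_S X_S over the C(21, 5) = 20349 subsets S of size 5, where X_S = 1 if the K_5 on S is monochromatic.
For a fixed S, the K_5 on S has C(5, 2) = 10 edges. P[all 10 edges red] = (1/2)^10, and likewise for blue, so P[monochromatic] = 2·(1/2)^10 = 2^{1 − 10} = 1/512.
By linearity of expectation: E[X] = C(21, 5) · 2^{1 − 10} = 20349 · 1/512 = 20349/512.
Numerically: E[X] ≈ 39.74414.

E[X] = C(21,5)·2^(1−C(5,2)) = 20349/512 ≈ 39.74414.


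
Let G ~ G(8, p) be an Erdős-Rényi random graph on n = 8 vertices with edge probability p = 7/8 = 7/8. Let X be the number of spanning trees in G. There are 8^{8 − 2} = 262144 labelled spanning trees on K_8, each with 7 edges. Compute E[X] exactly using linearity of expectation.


K_8 has 8^{8 − 2} = 262144 labelled spanning trees.
For each such spanning tree H, let X_H = 1 if all 7 edges of H are present in G. Then P[X_H = 1] = p^{7} = (7/8)^{7} = 823543/2097152.
By linearity of expectation: E[X] = Σ_H E[X_H] = 262144 · p^{7} = 262144 · 823543/2097152 = 823543/8.
Numerically: E[X] ≈ 102943.

E[X] = 262144 · (7/8)^{7} = 823543/8 ≈ 102943.


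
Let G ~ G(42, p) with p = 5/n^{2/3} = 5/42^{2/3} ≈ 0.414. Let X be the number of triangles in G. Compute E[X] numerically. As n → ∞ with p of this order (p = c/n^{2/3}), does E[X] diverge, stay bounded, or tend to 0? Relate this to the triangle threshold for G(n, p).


Number of potential triangles: C(42, 3) = 11480.
Each occurs with probability p³ ≈ (0.414)³ ≈ 7.08617e-02.
By linearity: E[X] = C(42, 3)·p³ ≈ 11480 · 7.08617e-02 ≈ 813.492.
Since α = 2/3 < 1, p = c/n^{2/3} ≫ 1/n is above the triangle threshold p ~ 1/n. Asymptotically E[X] ~ (c³/6)·n^{3(1−α)} = (5³/6)·n^{1} → ∞; triangles are abundant w.h.p.

E[X] ≈ 813.492; in regime p = Θ(1/n^{2/3}) E[X] diverges (above the triangle threshold p ~ 1/n).
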